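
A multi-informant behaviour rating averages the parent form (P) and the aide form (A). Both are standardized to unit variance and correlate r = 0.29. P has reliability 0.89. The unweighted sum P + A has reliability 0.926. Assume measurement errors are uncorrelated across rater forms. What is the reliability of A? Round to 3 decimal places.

Var(P+A) = 2 + 2·0.29 = 2.580.
True-score variance = ρ_P + ρ_A + 2·0.29, so 0.926 = (0.89 + ρ_A + 0.58) / 2.580.
ρ_A = 0.926·2.580 − 0.89 − 0.58 = 0.919.

0.919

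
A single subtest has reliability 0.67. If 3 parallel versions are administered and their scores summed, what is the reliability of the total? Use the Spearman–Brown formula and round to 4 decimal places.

ρ_k = kρ / (1 + (k−1)ρ) = 3·0.67 / (1 + 2·0.67) = 2.010 / 2.340 = 0.8590.

0.8590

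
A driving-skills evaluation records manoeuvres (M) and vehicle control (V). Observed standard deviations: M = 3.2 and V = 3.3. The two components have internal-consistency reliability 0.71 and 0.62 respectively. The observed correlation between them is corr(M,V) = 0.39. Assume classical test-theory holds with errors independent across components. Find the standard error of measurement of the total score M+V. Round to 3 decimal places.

Var(total) = 21.13 + 8.2368 = 29.3668.
True-score variance = 14.0222 + 8.2368 = 22.259, so reliability = 0.7580.
Error variance = 29.3668 − 22.259 = 7.1078; SEM = √7.1078 = 2.666.

2.666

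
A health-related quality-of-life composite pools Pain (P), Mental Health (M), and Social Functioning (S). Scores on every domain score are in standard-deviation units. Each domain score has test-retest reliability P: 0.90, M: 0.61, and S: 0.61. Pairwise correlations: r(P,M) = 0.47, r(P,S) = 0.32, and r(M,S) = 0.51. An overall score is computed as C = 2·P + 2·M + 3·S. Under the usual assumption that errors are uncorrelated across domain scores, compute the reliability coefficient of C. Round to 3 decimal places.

Var(C) = 2² + 2² + 3² + 2·[4·0.47 + 6·0.32 + 6·0.51] = 17 + 13.72 = 30.72.
Under uncorrelated errors the observed covariances equal the true-score covariances, so only the own-variance terms attenuate.
True-score variance = [2²·0.90 + 2²·0.61 + 3²·0.61] + 13.72 = 11.53 + 13.72 = 25.25.
Reliability = 25.25 / 30.72 = 0.822.

0.822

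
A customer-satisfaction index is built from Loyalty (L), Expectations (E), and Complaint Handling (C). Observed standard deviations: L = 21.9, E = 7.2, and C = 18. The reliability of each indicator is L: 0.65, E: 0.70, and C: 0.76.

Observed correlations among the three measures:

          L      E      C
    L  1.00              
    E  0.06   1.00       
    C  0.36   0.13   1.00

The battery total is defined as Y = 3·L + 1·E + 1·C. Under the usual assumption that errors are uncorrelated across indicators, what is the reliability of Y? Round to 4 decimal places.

Var(Y) = 3²·21.9² + 7.2² + 18² + 2·[3·21.9·7.2·0.06 + 3·21.9·18·0.36 + 7.2·18·0.13] = 4692.33 + 941.933 = 5634.26.
Under uncorrelated errors the observed covariances equal the true-score covariances, so only the own-variance terms attenuate.
True-score variance = [3²·21.9²·0.65 + 7.2²·0.70 + 18²·0.76] + 941.933 = 3088.25 + 941.933 = 4030.18.
Reliability = 4030.18 / 5634.26 = 0.7153.

0.7153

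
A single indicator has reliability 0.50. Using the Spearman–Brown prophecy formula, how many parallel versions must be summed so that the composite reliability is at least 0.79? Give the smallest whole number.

4

k ≥ ρ*(1−ρ₁)/(ρ₁(1−ρ*)) = 0.79·0.50 / (0.50·0.21) = 3.762.
Smallest integer k = 4.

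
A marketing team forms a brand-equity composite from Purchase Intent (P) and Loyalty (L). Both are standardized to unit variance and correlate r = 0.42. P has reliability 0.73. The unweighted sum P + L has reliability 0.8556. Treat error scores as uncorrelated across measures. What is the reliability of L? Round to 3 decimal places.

Var(P+L) = 2 + 2·0.42 = 2.840.
True-score variance = ρ_P + ρ_L + 2·0.42, so 0.8556 = (0.73 + ρ_L + 0.84) / 2.840.
ρ_L = 0.8556·2.840 − 0.73 − 0.84 = 0.860.

0.860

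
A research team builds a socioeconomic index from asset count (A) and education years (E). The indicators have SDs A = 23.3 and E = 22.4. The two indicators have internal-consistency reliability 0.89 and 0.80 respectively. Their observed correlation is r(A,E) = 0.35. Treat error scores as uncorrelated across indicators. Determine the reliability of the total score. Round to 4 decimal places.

0.8865

Var(A+E) = 23.3² + 22.4² + 2·[23.3·22.4·0.35] = 1044.65 + 365.344 = 1409.99.
Because errors are independent across components, Cov(Tᵢ,Tⱼ) = Cov(Xᵢ,Xⱼ); the off-diagonal part of the true-score variance is the same as above.
True-score variance = [23.3²·0.89 + 22.4²·0.80] + 365.344 = 884.58 + 365.344 = 1249.92.
Reliability = 1249.92 / 1409.99 = 0.8865.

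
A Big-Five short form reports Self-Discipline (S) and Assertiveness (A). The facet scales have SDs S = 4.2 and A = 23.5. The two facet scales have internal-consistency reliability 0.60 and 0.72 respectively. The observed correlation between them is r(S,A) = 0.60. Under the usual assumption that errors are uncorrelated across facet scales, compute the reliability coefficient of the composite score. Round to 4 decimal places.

Var(S+A) = 4.2² + 23.5² + 2·[4.2·23.5·0.60] = 569.89 + 118.44 = 688.33.
With uncorrelated errors the cross-covariances are all true-score covariance, so they carry over unchanged; only the diagonal terms shrink to ρᵢσᵢ².
True-score variance = [4.2²·0.60 + 23.5²·0.72] + 118.44 = 408.204 + 118.44 = 526.644.
Reliability = 526.644 / 688.33 = 0.7651.

0.7651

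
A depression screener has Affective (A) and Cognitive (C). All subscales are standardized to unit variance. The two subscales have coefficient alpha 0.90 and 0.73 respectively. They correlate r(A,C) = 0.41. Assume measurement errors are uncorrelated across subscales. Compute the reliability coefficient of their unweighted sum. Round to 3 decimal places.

0.869

Var(A+C) = 2 + 2·[0.41] = 2 + 0.82 = 2.82.
With uncorrelated errors the cross-covariances are all true-score covariance, so they carry over unchanged; only the diagonal terms shrink to ρᵢσᵢ².
True-score variance = [0.90 + 0.73] + 0.82 = 1.63 + 0.82 = 2.45.
Reliability = 2.45 / 2.82 = 0.869.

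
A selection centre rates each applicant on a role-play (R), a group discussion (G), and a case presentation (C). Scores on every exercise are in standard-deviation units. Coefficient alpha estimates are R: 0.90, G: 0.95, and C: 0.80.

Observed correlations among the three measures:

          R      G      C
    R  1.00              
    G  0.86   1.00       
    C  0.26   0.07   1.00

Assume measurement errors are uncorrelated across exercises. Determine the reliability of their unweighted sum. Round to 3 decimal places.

Var(R+G+C) = 3 + 2·[0.86 + 0.26 + 0.07] = 3 + 2.38 = 5.38.
With uncorrelated errors the cross-covariances are all true-score covariance, so they carry over unchanged; only the diagonal terms shrink to ρᵢσᵢ².
True-score variance = [0.90 + 0.95 + 0.80] + 2.38 = 2.65 + 2.38 = 5.03.
Reliability = 5.03 / 5.38 = 0.935.

0.935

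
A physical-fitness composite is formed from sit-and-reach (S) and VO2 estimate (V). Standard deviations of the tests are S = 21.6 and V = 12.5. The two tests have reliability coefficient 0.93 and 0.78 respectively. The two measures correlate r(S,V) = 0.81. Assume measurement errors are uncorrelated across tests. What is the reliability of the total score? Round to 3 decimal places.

Var(S+V) = 21.6² + 12.5² + 2·[21.6·12.5·0.81] = 622.81 + 437.4 = 1060.21.
Because errors are independent across components, Cov(Tᵢ,Tⱼ) = Cov(Xᵢ,Xⱼ); the off-diagonal part of the true-score variance is the same as above.
True-score variance = [21.6²·0.93 + 12.5²·0.78] + 437.4 = 555.776 + 437.4 = 993.176.
Reliability = 993.176 / 1060.21 = 0.937.

0.937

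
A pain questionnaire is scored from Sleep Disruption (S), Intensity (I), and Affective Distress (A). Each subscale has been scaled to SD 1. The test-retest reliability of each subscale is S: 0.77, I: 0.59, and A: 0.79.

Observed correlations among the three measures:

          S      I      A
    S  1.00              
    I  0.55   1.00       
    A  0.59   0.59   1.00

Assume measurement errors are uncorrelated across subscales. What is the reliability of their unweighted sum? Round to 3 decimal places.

Var(S+I+A) = 3 + 2·[0.55 + 0.59 + 0.59] = 3 + 3.46 = 6.46.
With uncorrelated errors the cross-covariances are all true-score covariance, so they carry over unchanged; only the diagonal terms shrink to ρᵢσᵢ².
True-score variance = [0.77 + 0.59 + 0.79] + 3.46 = 2.15 + 3.46 = 5.61.
Reliability = 5.61 / 6.46 = 0.868.

0.868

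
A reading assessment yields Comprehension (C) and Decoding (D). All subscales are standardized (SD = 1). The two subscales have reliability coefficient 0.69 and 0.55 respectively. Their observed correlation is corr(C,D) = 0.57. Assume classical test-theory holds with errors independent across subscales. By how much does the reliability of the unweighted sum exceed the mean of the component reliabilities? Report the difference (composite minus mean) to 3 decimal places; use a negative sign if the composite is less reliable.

0.138

Var(sum) = 2 + 1.14 = 3.14; true-score variance = 1.24 + 1.14 = 2.38; composite reliability = 0.7580.
Mean component reliability = 0.6200.
Difference = 0.7580 − 0.6200 = 0.138.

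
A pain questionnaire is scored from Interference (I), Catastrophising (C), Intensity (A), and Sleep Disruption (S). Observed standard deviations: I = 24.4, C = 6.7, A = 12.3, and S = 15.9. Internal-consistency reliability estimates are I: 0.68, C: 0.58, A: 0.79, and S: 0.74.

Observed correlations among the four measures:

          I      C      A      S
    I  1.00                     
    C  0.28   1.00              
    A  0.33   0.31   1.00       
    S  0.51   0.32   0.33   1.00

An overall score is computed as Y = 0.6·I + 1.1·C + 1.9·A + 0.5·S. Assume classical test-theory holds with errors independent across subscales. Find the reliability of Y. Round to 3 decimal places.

Var(Y) = 0.6²·24.4² + 1.1²·6.7² + 1.9²·12.3² + 0.5²·15.9² + 2·[0.66·24.4·6.7·0.28 + 1.14·24.4·12.3·0.33 + 0.3·24.4·15.9·0.51 + 2.09·6.7·12.3·0.31 + 0.55·6.7·15.9·0.32 + 0.95·12.3·15.9·0.33] = 878.006 + 671.856 = 1549.86.
Under uncorrelated errors the observed covariances equal the true-score covariances, so only the own-variance terms attenuate.
True-score variance = [0.6²·24.4²·0.68 + 1.1²·6.7²·0.58 + 1.9²·12.3²·0.79 + 0.5²·15.9²·0.74] + 671.856 = 655.482 + 671.856 = 1327.34.
Reliability = 1327.34 / 1549.86 = 0.856.

0.856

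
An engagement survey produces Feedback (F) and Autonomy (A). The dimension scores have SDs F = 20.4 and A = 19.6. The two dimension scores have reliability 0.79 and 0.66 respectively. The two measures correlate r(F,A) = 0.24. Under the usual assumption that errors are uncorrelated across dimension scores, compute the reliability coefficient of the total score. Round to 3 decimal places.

0.780

Var(F+A) = 20.4² + 19.6² + 2·[20.4·19.6·0.24] = 800.32 + 191.923 = 992.243.
With uncorrelated errors the cross-covariances are all true-score covariance, so they carry over unchanged; only the diagonal terms shrink to ρᵢσᵢ².
True-score variance = [20.4²·0.79 + 19.6²·0.66] + 191.923 = 582.312 + 191.923 = 774.235.
Reliability = 774.235 / 992.243 = 0.780.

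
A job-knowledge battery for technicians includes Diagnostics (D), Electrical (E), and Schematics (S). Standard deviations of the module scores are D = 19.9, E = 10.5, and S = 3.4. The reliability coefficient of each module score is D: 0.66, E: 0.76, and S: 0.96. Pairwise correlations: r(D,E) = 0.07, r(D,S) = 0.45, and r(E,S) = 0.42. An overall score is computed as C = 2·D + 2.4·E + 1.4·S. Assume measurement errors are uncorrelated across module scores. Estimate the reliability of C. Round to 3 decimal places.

Var(C) = 2²·19.9² + 2.4²·10.5² + 1.4²·3.4² + 2·[4.8·19.9·10.5·0.07 + 2.8·19.9·3.4·0.45 + 3.36·10.5·3.4·0.42] = 2241.74 + 411.677 = 2653.41.
Because errors are independent across components, Cov(Tᵢ,Tⱼ) = Cov(Xᵢ,Xⱼ); the off-diagonal part of the true-score variance is the same as above.
True-score variance = [2²·19.9²·0.66 + 2.4²·10.5²·0.76 + 1.4²·3.4²·0.96] + 411.677 = 1549.85 + 411.677 = 1961.53.
Reliability = 1961.53 / 2653.41 = 0.739.

0.739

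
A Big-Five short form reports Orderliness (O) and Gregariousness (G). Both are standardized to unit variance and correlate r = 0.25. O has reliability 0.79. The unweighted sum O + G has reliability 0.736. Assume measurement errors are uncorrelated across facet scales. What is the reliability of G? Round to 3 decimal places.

0.550

Var(O+G) = 2 + 2·0.25 = 2.500.
True-score variance = ρ_O + ρ_G + 2·0.25, so 0.736 = (0.79 + ρ_G + 0.50) / 2.500.
ρ_G = 0.736·2.500 − 0.79 − 0.50 = 0.550.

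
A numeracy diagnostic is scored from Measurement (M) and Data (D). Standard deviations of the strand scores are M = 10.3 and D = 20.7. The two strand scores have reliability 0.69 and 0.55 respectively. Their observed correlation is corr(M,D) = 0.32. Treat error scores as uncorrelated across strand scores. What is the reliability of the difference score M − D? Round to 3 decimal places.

Var(M−D) = 10.3² + 20.7² − 2·10.3·20.7·0.32 = 534.58 − 136.454 = 398.126.
Under uncorrelated errors the observed covariances equal the true-score covariances, so only the own-variance terms attenuate.
True-score variance = [10.3²·0.69 + 20.7²·0.55] − 136.454 = 308.872 − 136.454 = 172.417.
Reliability = 172.417 / 398.126 = 0.433.

0.433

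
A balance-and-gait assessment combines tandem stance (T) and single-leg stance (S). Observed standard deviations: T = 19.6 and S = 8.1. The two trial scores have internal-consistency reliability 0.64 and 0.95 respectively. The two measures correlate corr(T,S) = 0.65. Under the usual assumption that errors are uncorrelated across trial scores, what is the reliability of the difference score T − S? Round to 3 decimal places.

Var(T−S) = 19.6² + 8.1² − 2·19.6·8.1·0.65 = 449.77 − 206.388 = 243.382.
With uncorrelated errors the cross-covariances are all true-score covariance, so they carry over unchanged; only the diagonal terms shrink to ρᵢσᵢ².
True-score variance = [19.6²·0.64 + 8.1²·0.95] − 206.388 = 308.192 − 206.388 = 101.804.
Reliability = 101.804 / 243.382 = 0.418.

0.418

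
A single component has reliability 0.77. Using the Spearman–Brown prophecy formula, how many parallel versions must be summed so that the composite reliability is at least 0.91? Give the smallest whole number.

4

k ≥ ρ*(1−ρ₁)/(ρ₁(1−ρ*)) = 0.91·0.23 / (0.77·0.09) = 3.020.
Smallest integer k = 4.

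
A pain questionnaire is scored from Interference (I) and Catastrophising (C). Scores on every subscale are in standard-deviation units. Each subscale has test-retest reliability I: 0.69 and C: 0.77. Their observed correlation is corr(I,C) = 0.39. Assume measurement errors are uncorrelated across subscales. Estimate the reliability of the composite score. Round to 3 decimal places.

Var(I+C) = 2 + 2·[0.39] = 2 + 0.78 = 2.78.
Because errors are independent across components, Cov(Tᵢ,Tⱼ) = Cov(Xᵢ,Xⱼ); the off-diagonal part of the true-score variance is the same as above.
True-score variance = [0.69 + 0.77] + 0.78 = 1.46 + 0.78 = 2.24.
Reliability = 2.24 / 2.78 = 0.806.

0.806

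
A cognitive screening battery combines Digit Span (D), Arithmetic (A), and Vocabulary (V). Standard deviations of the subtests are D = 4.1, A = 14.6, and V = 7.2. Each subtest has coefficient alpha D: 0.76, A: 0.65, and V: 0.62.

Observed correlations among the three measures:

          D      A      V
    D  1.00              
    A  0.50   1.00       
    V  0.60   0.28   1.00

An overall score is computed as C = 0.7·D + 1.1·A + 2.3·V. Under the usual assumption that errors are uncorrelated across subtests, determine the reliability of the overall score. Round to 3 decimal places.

Var(C) = 0.7²·4.1² + 1.1²·14.6² + 2.3²·7.2² + 2·[0.77·4.1·14.6·0.50 + 1.61·4.1·7.2·0.60 + 2.53·14.6·7.2·0.28] = 540.394 + 252.059 = 792.453.
Under uncorrelated errors the observed covariances equal the true-score covariances, so only the own-variance terms attenuate.
True-score variance = [0.7²·4.1²·0.76 + 1.1²·14.6²·0.65 + 2.3²·7.2²·0.62] + 252.059 = 343.935 + 252.059 = 595.994.
Reliability = 595.994 / 792.453 = 0.752.

0.752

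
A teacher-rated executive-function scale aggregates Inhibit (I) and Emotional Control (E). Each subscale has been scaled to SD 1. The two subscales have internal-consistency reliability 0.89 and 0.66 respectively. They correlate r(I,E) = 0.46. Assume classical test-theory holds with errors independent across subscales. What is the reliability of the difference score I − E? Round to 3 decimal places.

0.583

Var(I−E) = 1 + 1 − 2·0.46 = 2 − 0.92 = 1.08.
Under uncorrelated errors the observed covariances equal the true-score covariances, so only the own-variance terms attenuate.
True-score variance = [0.89 + 0.66] − 0.92 = 1.55 − 0.92 = 0.63.
Reliability = 0.63 / 1.08 = 0.583.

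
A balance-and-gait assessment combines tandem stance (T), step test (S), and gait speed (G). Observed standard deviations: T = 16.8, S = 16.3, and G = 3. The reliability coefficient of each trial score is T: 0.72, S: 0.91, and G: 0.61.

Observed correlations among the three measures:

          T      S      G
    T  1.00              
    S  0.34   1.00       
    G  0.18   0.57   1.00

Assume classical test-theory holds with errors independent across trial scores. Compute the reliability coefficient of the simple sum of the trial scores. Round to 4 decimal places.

Var(T+S+G) = 16.8² + 16.3² + 3² + 2·[16.8·16.3·0.34 + 16.8·3·0.18 + 16.3·3·0.57] = 556.93 + 260.101 = 817.031.
Under uncorrelated errors the observed covariances equal the true-score covariances, so only the own-variance terms attenuate.
True-score variance = [16.8²·0.72 + 16.3²·0.91 + 3²·0.61] + 260.101 = 450.481 + 260.101 = 710.582.
Reliability = 710.582 / 817.031 = 0.8697.

0.8697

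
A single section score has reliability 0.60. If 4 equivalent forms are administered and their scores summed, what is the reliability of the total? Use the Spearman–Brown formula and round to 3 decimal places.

0.857

ρ_k = kρ / (1 + (k−1)ρ) = 4·0.60 / (1 + 3·0.60) = 2.400 / 2.800 = 0.857.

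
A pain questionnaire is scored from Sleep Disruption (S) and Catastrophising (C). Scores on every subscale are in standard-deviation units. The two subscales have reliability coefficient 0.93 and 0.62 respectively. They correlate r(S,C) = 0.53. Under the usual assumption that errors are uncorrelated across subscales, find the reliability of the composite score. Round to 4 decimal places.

Var(S+C) = 2 + 2·[0.53] = 2 + 1.06 = 3.06.
Under uncorrelated errors the observed covariances equal the true-score covariances, so only the own-variance terms attenuate.
True-score variance = [0.93 + 0.62] + 1.06 = 1.55 + 1.06 = 2.61.
Reliability = 2.61 / 3.06 = 0.8529.

0.8529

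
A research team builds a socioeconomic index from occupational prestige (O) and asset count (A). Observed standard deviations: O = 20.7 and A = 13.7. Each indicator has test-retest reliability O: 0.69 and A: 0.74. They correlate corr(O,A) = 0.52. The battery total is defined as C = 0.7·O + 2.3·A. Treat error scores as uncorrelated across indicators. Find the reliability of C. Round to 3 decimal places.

Var(C) = 0.7²·20.7² + 2.3²·13.7² + 2·[1.61·20.7·13.7·0.52] = 1202.84 + 474.843 = 1677.68.
Because errors are independent across components, Cov(Tᵢ,Tⱼ) = Cov(Xᵢ,Xⱼ); the off-diagonal part of the true-score variance is the same as above.
True-score variance = [0.7²·20.7²·0.69 + 2.3²·13.7²·0.74] + 474.843 = 879.604 + 474.843 = 1354.45.
Reliability = 1354.45 / 1677.68 = 0.807.

0.807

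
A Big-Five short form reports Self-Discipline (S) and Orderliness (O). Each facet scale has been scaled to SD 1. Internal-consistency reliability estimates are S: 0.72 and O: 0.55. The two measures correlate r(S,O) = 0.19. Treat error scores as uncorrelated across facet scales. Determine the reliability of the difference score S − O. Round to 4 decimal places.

0.5494

Var(S−O) = 1 + 1 − 2·0.19 = 2 − 0.38 = 1.62.
Under uncorrelated errors the observed covariances equal the true-score covariances, so only the own-variance terms attenuate.
True-score variance = [0.72 + 0.55] − 0.38 = 1.27 − 0.38 = 0.89.
Reliability = 0.89 / 1.62 = 0.5494.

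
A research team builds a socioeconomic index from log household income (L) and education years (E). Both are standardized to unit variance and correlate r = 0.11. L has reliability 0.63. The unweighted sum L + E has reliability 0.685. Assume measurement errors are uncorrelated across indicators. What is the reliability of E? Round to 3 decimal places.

0.671

Var(L+E) = 2 + 2·0.11 = 2.220.
True-score variance = ρ_L + ρ_E + 2·0.11, so 0.685 = (0.63 + ρ_E + 0.22) / 2.220.
ρ_E = 0.685·2.220 − 0.63 − 0.22 = 0.671.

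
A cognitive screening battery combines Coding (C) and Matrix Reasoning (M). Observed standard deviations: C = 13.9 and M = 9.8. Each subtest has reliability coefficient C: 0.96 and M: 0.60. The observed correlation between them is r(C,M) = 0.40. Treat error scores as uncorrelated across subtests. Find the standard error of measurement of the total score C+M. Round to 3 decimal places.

Var(total) = 289.25 + 108.976 = 398.226.
True-score variance = 243.106 + 108.976 = 352.082, so reliability = 0.8841.
Error variance = 398.226 − 352.082 = 46.1444; SEM = √46.1444 = 6.793.

6.793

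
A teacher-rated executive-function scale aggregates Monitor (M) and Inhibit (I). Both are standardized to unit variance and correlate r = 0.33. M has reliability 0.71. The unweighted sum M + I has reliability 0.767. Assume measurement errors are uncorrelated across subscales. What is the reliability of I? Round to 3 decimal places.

Var(M+I) = 2 + 2·0.33 = 2.660.
True-score variance = ρ_M + ρ_I + 2·0.33, so 0.767 = (0.71 + ρ_I + 0.66) / 2.660.
ρ_I = 0.767·2.660 − 0.71 − 0.66 = 0.670.

0.670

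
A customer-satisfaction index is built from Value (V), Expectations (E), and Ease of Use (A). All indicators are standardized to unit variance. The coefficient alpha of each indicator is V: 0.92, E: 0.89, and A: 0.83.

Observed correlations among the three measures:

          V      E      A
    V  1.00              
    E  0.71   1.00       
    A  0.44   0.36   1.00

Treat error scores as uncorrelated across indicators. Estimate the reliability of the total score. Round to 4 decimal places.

0.9402

Var(V+E+A) = 3 + 2·[0.71 + 0.44 + 0.36] = 3 + 3.02 = 6.02.
Because errors are independent across components, Cov(Tᵢ,Tⱼ) = Cov(Xᵢ,Xⱼ); the off-diagonal part of the true-score variance is the same as above.
True-score variance = [0.92 + 0.89 + 0.83] + 3.02 = 2.64 + 3.02 = 5.66.
Reliability = 5.66 / 6.02 = 0.9402.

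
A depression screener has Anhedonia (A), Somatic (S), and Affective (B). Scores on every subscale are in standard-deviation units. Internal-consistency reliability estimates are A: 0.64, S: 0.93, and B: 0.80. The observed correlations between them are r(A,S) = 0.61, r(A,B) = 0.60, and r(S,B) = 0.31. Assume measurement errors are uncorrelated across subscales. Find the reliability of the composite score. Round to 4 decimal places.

0.8957

Var(A+S+B) = 3 + 2·[0.61 + 0.60 + 0.31] = 3 + 3.04 = 6.04.
Under uncorrelated errors the observed covariances equal the true-score covariances, so only the own-variance terms attenuate.
True-score variance = [0.64 + 0.93 + 0.80] + 3.04 = 2.37 + 3.04 = 5.41.
Reliability = 5.41 / 6.04 = 0.8957.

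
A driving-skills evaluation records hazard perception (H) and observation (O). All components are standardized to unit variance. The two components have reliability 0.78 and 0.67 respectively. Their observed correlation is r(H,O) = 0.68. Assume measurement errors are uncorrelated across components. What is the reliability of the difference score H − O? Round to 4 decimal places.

Var(H−O) = 1 + 1 − 2·0.68 = 2 − 1.36 = 0.64.
Because errors are independent across components, Cov(Tᵢ,Tⱼ) = Cov(Xᵢ,Xⱼ); the off-diagonal part of the true-score variance is the same as above.
True-score variance = [0.78 + 0.67] − 1.36 = 1.45 − 1.36 = 0.09.
Reliability = 0.09 / 0.64 = 0.1406.

0.1406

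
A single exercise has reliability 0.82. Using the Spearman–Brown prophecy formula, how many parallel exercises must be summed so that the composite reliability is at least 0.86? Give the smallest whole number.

k ≥ ρ*(1−ρ₁)/(ρ₁(1−ρ*)) = 0.86·0.18 / (0.82·0.14) = 1.348.
Smallest integer k = 2.

2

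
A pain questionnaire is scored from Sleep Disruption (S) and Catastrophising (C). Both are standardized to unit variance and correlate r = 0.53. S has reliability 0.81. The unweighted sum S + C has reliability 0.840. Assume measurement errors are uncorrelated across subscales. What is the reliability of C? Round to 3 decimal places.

0.700

Var(S+C) = 2 + 2·0.53 = 3.060.
True-score variance = ρ_S + ρ_C + 2·0.53, so 0.840 = (0.81 + ρ_C + 1.06) / 3.060.
ρ_C = 0.840·3.060 − 0.81 − 1.06 = 0.700.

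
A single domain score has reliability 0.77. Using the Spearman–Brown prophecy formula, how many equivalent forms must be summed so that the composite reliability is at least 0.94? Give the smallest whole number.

5

k ≥ ρ*(1−ρ₁)/(ρ₁(1−ρ*)) = 0.94·0.23 / (0.77·0.06) = 4.680.
Smallest integer k = 5.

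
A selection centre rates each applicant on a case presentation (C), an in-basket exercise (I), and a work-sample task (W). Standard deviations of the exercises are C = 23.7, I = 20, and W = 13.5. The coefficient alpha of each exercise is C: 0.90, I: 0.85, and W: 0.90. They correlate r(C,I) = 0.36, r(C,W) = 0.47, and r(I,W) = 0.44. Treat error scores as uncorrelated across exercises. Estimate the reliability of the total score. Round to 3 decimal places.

0.934

Var(C+I+W) = 23.7² + 20² + 13.5² + 2·[23.7·20·0.36 + 23.7·13.5·0.47 + 20·13.5·0.44] = 1143.94 + 879.633 = 2023.57.
Under uncorrelated errors the observed covariances equal the true-score covariances, so only the own-variance terms attenuate.
True-score variance = [23.7²·0.90 + 20²·0.85 + 13.5²·0.90] + 879.633 = 1009.55 + 879.633 = 1889.18.
Reliability = 1889.18 / 2023.57 = 0.934.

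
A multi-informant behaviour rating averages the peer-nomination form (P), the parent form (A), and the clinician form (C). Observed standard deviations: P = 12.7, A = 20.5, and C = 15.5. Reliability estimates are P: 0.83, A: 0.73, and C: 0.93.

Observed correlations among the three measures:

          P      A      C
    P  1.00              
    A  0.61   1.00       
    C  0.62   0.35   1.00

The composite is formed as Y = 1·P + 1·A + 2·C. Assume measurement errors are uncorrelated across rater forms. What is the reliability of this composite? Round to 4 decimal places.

Var(Y) = 12.7² + 20.5² + 2²·15.5² + 2·[12.7·20.5·0.61 + 2·12.7·15.5·0.62 + 2·20.5·15.5·0.35] = 1542.54 + 1250.66 = 2793.2.
With uncorrelated errors the cross-covariances are all true-score covariance, so they carry over unchanged; only the diagonal terms shrink to ρᵢσᵢ².
True-score variance = [12.7²·0.83 + 20.5²·0.73 + 2²·15.5²·0.93] + 1250.66 = 1334.38 + 1250.66 = 2585.05.
Reliability = 2585.05 / 2793.2 = 0.9255.

0.9255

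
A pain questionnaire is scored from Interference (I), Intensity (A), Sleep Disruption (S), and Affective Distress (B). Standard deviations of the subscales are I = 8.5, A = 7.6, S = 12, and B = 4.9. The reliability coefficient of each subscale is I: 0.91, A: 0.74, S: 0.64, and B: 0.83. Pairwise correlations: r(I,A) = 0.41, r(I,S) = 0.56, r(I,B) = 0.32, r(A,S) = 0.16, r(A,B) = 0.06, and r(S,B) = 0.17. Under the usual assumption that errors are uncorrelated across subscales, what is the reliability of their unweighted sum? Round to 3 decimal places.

Var(I+A+S+B) = 8.5² + 7.6² + 12² + 4.9² + 2·[8.5·7.6·0.41 + 8.5·12·0.56 + 8.5·4.9·0.32 + 7.6·12·0.16 + 7.6·4.9·0.06 + 12·4.9·0.17] = 298.02 + 247.513 = 545.533.
Under uncorrelated errors the observed covariances equal the true-score covariances, so only the own-variance terms attenuate.
True-score variance = [8.5²·0.91 + 7.6²·0.74 + 12²·0.64 + 4.9²·0.83] + 247.513 = 220.578 + 247.513 = 468.091.
Reliability = 468.091 / 545.533 = 0.858.

0.858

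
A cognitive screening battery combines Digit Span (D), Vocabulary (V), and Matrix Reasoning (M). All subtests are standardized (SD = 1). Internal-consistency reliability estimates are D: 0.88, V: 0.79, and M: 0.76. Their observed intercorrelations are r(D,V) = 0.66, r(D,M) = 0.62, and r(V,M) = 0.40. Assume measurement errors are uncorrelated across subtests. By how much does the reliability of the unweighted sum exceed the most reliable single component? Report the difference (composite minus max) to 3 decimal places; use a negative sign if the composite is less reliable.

0.030

Var(sum) = 3 + 3.36 = 6.36; true-score variance = 2.43 + 3.36 = 5.79; composite reliability = 0.9104.
Max component reliability = 0.8800.
Difference = 0.9104 − 0.8800 = 0.030.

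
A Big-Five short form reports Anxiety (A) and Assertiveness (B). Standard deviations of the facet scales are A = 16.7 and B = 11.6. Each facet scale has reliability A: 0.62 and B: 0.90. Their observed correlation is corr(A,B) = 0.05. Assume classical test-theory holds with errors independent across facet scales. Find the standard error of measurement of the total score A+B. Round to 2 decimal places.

10.93

Var(total) = 413.45 + 19.372 = 432.822.
True-score variance = 294.016 + 19.372 = 313.388, so reliability = 0.7241.
Error variance = 432.822 − 313.388 = 119.434; SEM = √119.434 = 10.93.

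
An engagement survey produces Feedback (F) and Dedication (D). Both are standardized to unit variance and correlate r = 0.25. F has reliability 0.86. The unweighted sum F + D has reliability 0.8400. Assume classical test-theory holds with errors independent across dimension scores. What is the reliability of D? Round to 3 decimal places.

Var(F+D) = 2 + 2·0.25 = 2.500.
True-score variance = ρ_F + ρ_D + 2·0.25, so 0.8400 = (0.86 + ρ_D + 0.50) / 2.500.
ρ_D = 0.8400·2.500 − 0.86 − 0.50 = 0.740.

0.740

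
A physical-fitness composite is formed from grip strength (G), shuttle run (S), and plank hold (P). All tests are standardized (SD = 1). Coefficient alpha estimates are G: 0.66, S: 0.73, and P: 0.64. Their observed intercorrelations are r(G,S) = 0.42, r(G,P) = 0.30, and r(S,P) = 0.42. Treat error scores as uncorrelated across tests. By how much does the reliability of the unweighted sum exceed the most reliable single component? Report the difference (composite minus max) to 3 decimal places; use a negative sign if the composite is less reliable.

0.086

Var(sum) = 3 + 2.28 = 5.28; true-score variance = 2.03 + 2.28 = 4.31; composite reliability = 0.8163.
Max component reliability = 0.7300.
Difference = 0.8163 − 0.7300 = 0.086.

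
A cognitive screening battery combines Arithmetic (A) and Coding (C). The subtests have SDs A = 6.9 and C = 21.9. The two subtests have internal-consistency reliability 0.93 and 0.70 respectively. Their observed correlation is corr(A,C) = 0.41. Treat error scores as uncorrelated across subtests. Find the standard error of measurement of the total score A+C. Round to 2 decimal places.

12.13

Var(total) = 527.22 + 123.91 = 651.13.
True-score variance = 380.004 + 123.91 = 503.914, so reliability = 0.7739.
Error variance = 651.13 − 503.914 = 147.216; SEM = √147.216 = 12.13.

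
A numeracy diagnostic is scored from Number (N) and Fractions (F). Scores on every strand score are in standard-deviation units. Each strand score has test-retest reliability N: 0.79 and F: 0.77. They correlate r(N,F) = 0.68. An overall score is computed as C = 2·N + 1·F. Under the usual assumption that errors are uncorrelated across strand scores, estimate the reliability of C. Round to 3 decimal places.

0.861

Var(C) = 2² + 1 + 2·[2·0.68] = 5 + 2.72 = 7.72.
Because errors are independent across components, Cov(Tᵢ,Tⱼ) = Cov(Xᵢ,Xⱼ); the off-diagonal part of the true-score variance is the same as above.
True-score variance = [2²·0.79 + 0.77] + 2.72 = 3.93 + 2.72 = 6.65.
Reliability = 6.65 / 7.72 = 0.861.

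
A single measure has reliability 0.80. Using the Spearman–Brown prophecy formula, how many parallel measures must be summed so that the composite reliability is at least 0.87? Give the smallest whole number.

k ≥ ρ*(1−ρ₁)/(ρ₁(1−ρ*)) = 0.87·0.20 / (0.80·0.13) = 1.673.
Smallest integer k = 2.

2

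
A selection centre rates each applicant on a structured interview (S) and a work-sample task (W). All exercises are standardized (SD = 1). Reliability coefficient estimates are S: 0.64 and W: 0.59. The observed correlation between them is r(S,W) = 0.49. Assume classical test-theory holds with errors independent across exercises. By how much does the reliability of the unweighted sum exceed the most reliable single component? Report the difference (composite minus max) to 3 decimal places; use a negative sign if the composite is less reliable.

Var(sum) = 2 + 0.98 = 2.98; true-score variance = 1.23 + 0.98 = 2.21; composite reliability = 0.7416.
Max component reliability = 0.6400.
Difference = 0.7416 − 0.6400 = 0.102.

0.102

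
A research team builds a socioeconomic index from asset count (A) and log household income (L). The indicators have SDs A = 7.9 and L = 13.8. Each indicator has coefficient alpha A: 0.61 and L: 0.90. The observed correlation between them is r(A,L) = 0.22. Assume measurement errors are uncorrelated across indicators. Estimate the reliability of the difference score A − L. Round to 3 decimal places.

0.788

Var(A−L) = 7.9² + 13.8² − 2·7.9·13.8·0.22 = 252.85 − 47.9688 = 204.881.
Under uncorrelated errors the observed covariances equal the true-score covariances, so only the own-variance terms attenuate.
True-score variance = [7.9²·0.61 + 13.8²·0.90] − 47.9688 = 209.466 − 47.9688 = 161.497.
Reliability = 161.497 / 204.881 = 0.788.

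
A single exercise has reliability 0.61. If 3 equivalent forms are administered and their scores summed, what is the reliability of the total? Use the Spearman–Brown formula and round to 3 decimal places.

ρ_k = kρ / (1 + (k−1)ρ) = 3·0.61 / (1 + 2·0.61) = 1.830 / 2.220 = 0.824.

0.824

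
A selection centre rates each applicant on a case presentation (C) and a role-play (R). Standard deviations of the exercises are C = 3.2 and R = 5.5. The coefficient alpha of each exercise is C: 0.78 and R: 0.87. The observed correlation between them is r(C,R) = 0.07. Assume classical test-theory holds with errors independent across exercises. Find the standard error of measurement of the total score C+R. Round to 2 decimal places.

Var(total) = 40.49 + 2.464 = 42.954.
True-score variance = 34.3047 + 2.464 = 36.7687, so reliability = 0.8560.
Error variance = 42.954 − 36.7687 = 6.1853; SEM = √6.1853 = 2.49.

2.49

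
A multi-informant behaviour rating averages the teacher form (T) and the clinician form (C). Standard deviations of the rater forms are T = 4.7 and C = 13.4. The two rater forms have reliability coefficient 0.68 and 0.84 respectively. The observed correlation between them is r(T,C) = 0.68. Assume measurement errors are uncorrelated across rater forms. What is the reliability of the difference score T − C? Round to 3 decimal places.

Var(T−C) = 4.7² + 13.4² − 2·4.7·13.4·0.68 = 201.65 − 85.6528 = 115.997.
Because errors are independent across components, Cov(Tᵢ,Tⱼ) = Cov(Xᵢ,Xⱼ); the off-diagonal part of the true-score variance is the same as above.
True-score variance = [4.7²·0.68 + 13.4²·0.84] − 85.6528 = 165.852 − 85.6528 = 80.1988.
Reliability = 80.1988 / 115.997 = 0.691.

0.691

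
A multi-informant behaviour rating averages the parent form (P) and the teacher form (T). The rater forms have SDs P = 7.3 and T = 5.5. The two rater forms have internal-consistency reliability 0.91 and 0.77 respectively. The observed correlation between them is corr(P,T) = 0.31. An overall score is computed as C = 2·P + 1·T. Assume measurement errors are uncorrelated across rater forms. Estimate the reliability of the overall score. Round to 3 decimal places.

Var(C) = 2²·7.3² + 5.5² + 2·[2·7.3·5.5·0.31] = 243.41 + 49.786 = 293.196.
With uncorrelated errors the cross-covariances are all true-score covariance, so they carry over unchanged; only the diagonal terms shrink to ρᵢσᵢ².
True-score variance = [2²·7.3²·0.91 + 5.5²·0.77] + 49.786 = 217.268 + 49.786 = 267.054.
Reliability = 267.054 / 293.196 = 0.911.

0.911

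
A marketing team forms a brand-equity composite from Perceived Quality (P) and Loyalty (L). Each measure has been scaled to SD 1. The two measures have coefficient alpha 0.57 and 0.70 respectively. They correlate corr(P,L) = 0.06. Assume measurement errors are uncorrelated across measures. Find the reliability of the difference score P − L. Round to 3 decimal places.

0.612

Var(P−L) = 1 + 1 − 2·0.06 = 2 − 0.12 = 1.88.
Because errors are independent across components, Cov(Tᵢ,Tⱼ) = Cov(Xᵢ,Xⱼ); the off-diagonal part of the true-score variance is the same as above.
True-score variance = [0.57 + 0.70] − 0.12 = 1.27 − 0.12 = 1.15.
Reliability = 1.15 / 1.88 = 0.612.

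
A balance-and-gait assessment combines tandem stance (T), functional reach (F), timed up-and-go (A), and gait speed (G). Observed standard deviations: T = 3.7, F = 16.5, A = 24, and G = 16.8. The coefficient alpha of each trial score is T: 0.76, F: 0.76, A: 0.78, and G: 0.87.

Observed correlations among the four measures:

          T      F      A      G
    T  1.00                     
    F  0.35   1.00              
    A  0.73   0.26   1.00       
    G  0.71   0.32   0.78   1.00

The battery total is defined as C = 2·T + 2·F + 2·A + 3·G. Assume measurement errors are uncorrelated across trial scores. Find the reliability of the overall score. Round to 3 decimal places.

Var(C) = 2²·3.7² + 2²·16.5² + 2²·24² + 3²·16.8² + 2·[4·3.7·16.5·0.35 + 4·3.7·24·0.73 + 6·3.7·16.8·0.71 + 4·16.5·24·0.26 + 6·16.5·16.8·0.32 + 6·24·16.8·0.78] = 5987.92 + 6881.22 = 12869.1.
Under uncorrelated errors the observed covariances equal the true-score covariances, so only the own-variance terms attenuate.
True-score variance = [2²·3.7²·0.76 + 2²·16.5²·0.76 + 2²·24²·0.78 + 3²·16.8²·0.87] + 6881.22 = 4876.32 + 6881.22 = 11757.5.
Reliability = 11757.5 / 12869.1 = 0.914.

0.914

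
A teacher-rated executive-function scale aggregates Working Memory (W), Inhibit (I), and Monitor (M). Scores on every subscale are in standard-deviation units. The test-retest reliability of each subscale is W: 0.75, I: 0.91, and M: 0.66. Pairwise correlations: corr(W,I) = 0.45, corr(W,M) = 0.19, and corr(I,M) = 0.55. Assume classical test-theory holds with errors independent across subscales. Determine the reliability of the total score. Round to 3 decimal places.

0.874

Var(W+I+M) = 3 + 2·[0.45 + 0.19 + 0.55] = 3 + 2.38 = 5.38.
With uncorrelated errors the cross-covariances are all true-score covariance, so they carry over unchanged; only the diagonal terms shrink to ρᵢσᵢ².
True-score variance = [0.75 + 0.91 + 0.66] + 2.38 = 2.32 + 2.38 = 4.7.
Reliability = 4.7 / 5.38 = 0.874.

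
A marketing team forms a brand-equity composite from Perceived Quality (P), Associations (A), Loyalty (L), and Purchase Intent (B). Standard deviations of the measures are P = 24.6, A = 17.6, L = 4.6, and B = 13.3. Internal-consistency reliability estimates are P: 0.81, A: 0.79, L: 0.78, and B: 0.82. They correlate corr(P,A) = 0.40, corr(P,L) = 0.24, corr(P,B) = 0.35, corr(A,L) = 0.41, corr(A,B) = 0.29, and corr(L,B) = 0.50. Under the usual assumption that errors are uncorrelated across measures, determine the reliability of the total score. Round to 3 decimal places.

Var(P+A+L+B) = 24.6² + 17.6² + 4.6² + 13.3² + 2·[24.6·17.6·0.40 + 24.6·4.6·0.24 + 24.6·13.3·0.35 + 17.6·4.6·0.41 + 17.6·13.3·0.29 + 4.6·13.3·0.50] = 1112.97 + 893.044 = 2006.01.
Under uncorrelated errors the observed covariances equal the true-score covariances, so only the own-variance terms attenuate.
True-score variance = [24.6²·0.81 + 17.6²·0.79 + 4.6²·0.78 + 13.3²·0.82] + 893.044 = 896.445 + 893.044 = 1789.49.
Reliability = 1789.49 / 2006.01 = 0.892.

0.892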